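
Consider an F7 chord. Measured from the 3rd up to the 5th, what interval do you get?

Spelling the chord: F, A, C, E♭.
3rd = A; 5th = C.
3 letter names make it a third; at 3 semitones (a half step narrower than major) the quality is minor.

minor third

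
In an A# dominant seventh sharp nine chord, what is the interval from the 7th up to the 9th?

augmented 3rd

A#7#9 is spelled A# C## E# G# B##.
So we need the interval from G# up to B##.
G# up to B## is 5 semitones, a half step wider than a major third, so the interval is augmented.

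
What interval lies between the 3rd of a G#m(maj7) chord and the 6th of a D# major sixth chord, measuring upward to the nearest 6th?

A1

G#m(maj7) has B as its 3rd, and D# major sixth has B# as its 6th.
B up to B# is 1 semitone, a half step wider than a perfect unison, so the interval is augmented.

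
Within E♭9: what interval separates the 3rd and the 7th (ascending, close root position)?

d5

E♭9 is spelled E♭-G-B♭-D♭-F.
So we need the interval from G up to D♭.
5 letter names make it a fifth; at 6 semitones (a half step narrower than perfect) the quality is diminished.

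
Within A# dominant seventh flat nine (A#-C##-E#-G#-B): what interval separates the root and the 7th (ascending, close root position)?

m7

Root = A#; 7th = G#.
A# up to G# is 10 semitones, a half step narrower than a major seventh, so the interval is minor.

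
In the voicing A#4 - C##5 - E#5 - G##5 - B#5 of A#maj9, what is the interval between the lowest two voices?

major 3rd

Those voices are A#4 and C##5.
A# up to C## spans 3 letter names and 4 semitones — a major third.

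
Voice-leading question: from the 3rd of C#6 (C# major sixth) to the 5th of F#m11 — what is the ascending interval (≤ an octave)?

m6

C#6 (C# major sixth) has E# as its 3rd, and F#m11 has C# as its 5th.
6 letter names make it a sixth; at 8 semitones (a half step narrower than major) the quality is minor.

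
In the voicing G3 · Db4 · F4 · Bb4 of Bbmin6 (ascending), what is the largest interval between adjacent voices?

Adjacent intervals: G3→Db4 = diminished fifth; Db4→F4 = major third; F4→Bb4 = perfect fourth.
The largest is G3 to Db4, a diminished fifth (6 semitones).

diminished fifth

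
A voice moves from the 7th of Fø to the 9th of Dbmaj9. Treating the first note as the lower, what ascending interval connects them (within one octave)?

Fø has Eb as its 7th, and Dbmaj9 has Eb as its 9th.
Eb up to Eb spans 1 letter names and 0 semitones — a perfect unison.

perfect unison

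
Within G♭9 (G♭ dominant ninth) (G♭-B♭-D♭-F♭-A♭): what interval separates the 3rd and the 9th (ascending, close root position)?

3rd = B♭; 9th = A♭.
From B♭ to A♭: 10 semitones over a seventh = minor.

m7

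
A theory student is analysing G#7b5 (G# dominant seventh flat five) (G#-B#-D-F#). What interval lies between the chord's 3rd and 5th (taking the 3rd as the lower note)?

diminished 3rd

That puts B# below D.
B# up to D is 2 semitones, a whole step narrower than a major third, so the interval is diminished.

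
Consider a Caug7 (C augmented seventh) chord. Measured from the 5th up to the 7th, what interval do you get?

C augmented seventh: C E G♯ B♭.
5th = G♯; 7th = B♭.
G♯ up to B♭ is 2 semitones, a whole step narrower than a major third, so the interval is diminished.

diminished 3rd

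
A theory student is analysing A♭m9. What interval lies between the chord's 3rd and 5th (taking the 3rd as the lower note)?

Spelling the chord: A♭-C♭-E♭-G♭-B♭.
3rd = C♭; 5th = E♭.
Counting 3 letters and 4 half steps from C♭ gives a major third.

major third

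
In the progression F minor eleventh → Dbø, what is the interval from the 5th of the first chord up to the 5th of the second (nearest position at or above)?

F minor eleventh has C as its 5th, and Dbø has Abb as its 5th.
C up to Abb is 7 semitones, a whole step narrower than a major sixth, so the interval is diminished.

diminished 6th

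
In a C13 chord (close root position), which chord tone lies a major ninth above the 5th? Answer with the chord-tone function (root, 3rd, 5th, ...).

C13 is spelled C–E–G–B♭–D–A.
The 5th is G. A major ninth above G is A.
A is the chord's 13th.

13th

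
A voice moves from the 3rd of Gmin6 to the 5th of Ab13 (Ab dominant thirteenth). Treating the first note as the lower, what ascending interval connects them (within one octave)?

The 3rd of Gmin6 is Bb; the 5th of Ab13 (Ab dominant thirteenth) is Eb.
Bb up to Eb spans 4 letter names and 5 semitones — a perfect fourth.

P4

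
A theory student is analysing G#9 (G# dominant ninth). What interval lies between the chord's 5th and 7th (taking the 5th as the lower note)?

m3

G#9: G#–B#–D#–F#–A#.
The 5th is D# and the 7th is F#.
3 letter names make it a third; at 3 semitones (a half step narrower than major) the quality is minor.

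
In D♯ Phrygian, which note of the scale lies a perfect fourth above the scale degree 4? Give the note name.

C#

The scale is D♯ E F♯ G♯ A♯ B C♯.
The scale degree 4 is G♯; a perfect fourth above that is C♯ — scale degree 7.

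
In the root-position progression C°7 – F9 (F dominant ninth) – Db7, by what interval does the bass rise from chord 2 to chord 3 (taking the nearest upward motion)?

The roots are F and Db.
From F to Db: 8 semitones over a sixth = minor.

minor sixth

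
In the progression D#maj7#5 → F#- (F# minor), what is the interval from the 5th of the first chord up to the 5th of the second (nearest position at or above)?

D#maj7#5 has A## as its 5th, and F#- (F# minor) has C# as its 5th.
3 letter names make it a third; at 2 semitones (a whole step narrower than major) the quality is diminished.

d3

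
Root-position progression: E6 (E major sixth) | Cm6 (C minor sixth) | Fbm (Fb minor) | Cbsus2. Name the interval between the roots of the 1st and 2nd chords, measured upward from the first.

The roots are E and C.
From E to C: 8 semitones over a sixth = minor.

minor 6th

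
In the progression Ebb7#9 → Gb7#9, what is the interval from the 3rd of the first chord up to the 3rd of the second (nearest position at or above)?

major third

The 3rd of Ebb7#9 is Gb; the 3rd of Gb7#9 is Bb.
Gb up to Bb spans 3 letter names and 4 semitones — a major third.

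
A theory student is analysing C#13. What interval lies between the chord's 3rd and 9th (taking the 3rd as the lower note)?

C#13: C# E# G# B D# A#.
That puts E# below D#.
From E# to D#: 10 semitones over a seventh = minor.

minor 7th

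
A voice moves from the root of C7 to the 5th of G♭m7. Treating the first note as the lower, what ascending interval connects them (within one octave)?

The root of C7 is C; the 5th of G♭m7 is D♭.
C up to D♭ is 1 semitone, a half step narrower than a major second, so the interval is minor.

minor second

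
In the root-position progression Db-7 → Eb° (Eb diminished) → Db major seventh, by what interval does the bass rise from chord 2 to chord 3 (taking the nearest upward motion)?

The roots are Eb and Db.
7 letter names make it a seventh; at 10 semitones (a half step narrower than major) the quality is minor.

minor 7th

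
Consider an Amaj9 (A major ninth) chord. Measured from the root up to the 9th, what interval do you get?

M9

Amaj9: A, C♯, E, G♯, B.
That puts A below B.
A up to B spans 9 letter names and 14 semitones — a major ninth.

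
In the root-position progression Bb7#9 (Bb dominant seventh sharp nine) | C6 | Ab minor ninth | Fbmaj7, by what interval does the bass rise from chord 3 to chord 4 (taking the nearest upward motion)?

The roots are Ab and Fb.
From Ab to Fb: 8 semitones over a sixth = minor.

m6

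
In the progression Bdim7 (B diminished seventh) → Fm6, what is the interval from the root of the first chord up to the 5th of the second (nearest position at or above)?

m2

Bdim7 (B diminished seventh) has B as its root, and Fm6 has C as its 5th.
From B to C: 1 semitone over a second = minor.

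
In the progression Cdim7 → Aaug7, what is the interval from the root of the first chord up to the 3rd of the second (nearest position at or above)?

The root of Cdim7 is C; the 3rd of Aaug7 is C#.
1 letter names make it a unison; at 1 semitone (a half step wider than perfect) the quality is augmented.

A1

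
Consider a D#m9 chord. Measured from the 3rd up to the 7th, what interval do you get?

D#min9 (D# minor ninth): D#, F#, A#, C#, E#.
The 3rd is F# and the 7th is C#.
Counting 5 letters and 7 half steps from F# gives a perfect fifth.

perfect fifth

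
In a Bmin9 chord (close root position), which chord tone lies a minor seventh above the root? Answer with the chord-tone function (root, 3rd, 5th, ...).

Spelling the chord: B D F# A C#.
The root is B. A minor seventh above B is A.
A is the chord's 7th.

7th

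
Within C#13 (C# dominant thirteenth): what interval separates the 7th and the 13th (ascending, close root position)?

major seventh

Spelling the chord: C#, E#, G#, B, D#, A#.
7th = B; 13th = A#.
From B to A# is 11 semitones, exactly the major seventh.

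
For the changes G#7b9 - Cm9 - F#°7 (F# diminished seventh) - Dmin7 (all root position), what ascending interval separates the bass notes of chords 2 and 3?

augmented 4th

The roots are C and F#.
4 letter names make it a fourth; at 6 semitones (a half step wider than perfect) the quality is augmented.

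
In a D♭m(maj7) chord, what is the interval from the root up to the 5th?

perfect fifth

Spelling the chord: D♭ F♭ A♭ C.
The root is D♭ and the 5th is A♭.
From D♭ to A♭ is 7 semitones, exactly the perfect fifth.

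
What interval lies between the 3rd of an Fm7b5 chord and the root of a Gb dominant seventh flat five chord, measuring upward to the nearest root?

m7

The 3rd of Fm7b5 is Ab; the root of Gb dominant seventh flat five is Gb.
7 letter names make it a seventh; at 10 semitones (a half step narrower than major) the quality is minor.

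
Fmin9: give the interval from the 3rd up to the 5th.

Spelling the chord: F–A♭–C–E♭–G.
So we need the interval from A♭ up to C.
From A♭ to C is 4 semitones, exactly the major third.

major third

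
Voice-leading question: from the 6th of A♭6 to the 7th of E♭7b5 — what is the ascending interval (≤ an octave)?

The 6th of A♭6 is F; the 7th of E♭7b5 is D♭.
From F to D♭: 8 semitones over a sixth = minor.

minor 6th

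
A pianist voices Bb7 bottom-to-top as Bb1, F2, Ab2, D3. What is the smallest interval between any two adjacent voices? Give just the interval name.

Adjacent intervals: Bb1→F2 = perfect fifth; F2→Ab2 = minor third; Ab2→D3 = augmented fourth.
The smallest is F2 to Ab2, a minor third (3 semitones).

m3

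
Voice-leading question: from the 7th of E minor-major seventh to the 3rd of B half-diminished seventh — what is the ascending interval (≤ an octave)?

diminished octave

The 7th of E minor-major seventh is D#; the 3rd of B half-diminished seventh is D.
From D# to D: 11 semitones over an octave = diminished.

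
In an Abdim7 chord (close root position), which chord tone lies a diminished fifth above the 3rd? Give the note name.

Gbb

Ab diminished seventh: Ab, Cb, Ebb, Gbb.
The 3rd is Cb. A diminished fifth above Cb is Gbb.
Gbb is the chord's 7th.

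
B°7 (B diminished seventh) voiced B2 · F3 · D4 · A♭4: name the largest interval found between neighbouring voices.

Adjacent intervals: B2→F3 = diminished fifth; F3→D4 = major sixth; D4→A♭4 = diminished fifth.
The largest is F3 to D4, a major sixth (9 semitones).

major sixth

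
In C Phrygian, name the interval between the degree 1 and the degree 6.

m6

Spelling C Phrygian: C Db Eb F G Ab Bb.
The degree 1 is C and the 6th scale degree is Ab.
C up to Ab is 8 semitones, a half step narrower than a major sixth, so the interval is minor.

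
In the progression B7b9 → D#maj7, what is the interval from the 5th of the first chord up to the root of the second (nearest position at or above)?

The 5th of B7b9 is F#; the root of D#maj7 is D#.
Counting 6 letters and 9 half steps from F# gives a major sixth.

major sixth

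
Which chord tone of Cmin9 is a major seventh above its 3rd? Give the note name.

Cm9 is spelled C E♭ G B♭ D.
The 3rd is E♭. A major seventh above E♭ is D.
D is the chord's 9th.

D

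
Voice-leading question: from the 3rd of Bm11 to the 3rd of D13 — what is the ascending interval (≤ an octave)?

major third

Bm11 has D as its 3rd, and D13 has F♯ as its 3rd.
D up to F♯ spans 3 letter names and 4 semitones — a major third.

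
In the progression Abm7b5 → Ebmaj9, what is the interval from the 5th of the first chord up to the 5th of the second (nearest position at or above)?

augmented 5th

Abm7b5 has Ebb as its 5th, and Ebmaj9 has Bb as its 5th.
5 letter names make it a fifth; at 8 semitones (a half step wider than perfect) the quality is augmented.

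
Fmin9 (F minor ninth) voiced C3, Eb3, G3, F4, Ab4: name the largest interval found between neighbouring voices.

Adjacent intervals: C3→Eb3 = minor third; Eb3→G3 = major third; G3→F4 = minor seventh; F4→Ab4 = minor third.
The largest is G3 to F4, a minor seventh (10 semitones).

minor 7th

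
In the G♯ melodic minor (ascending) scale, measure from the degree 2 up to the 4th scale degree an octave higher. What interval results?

The scale runs G♯ A♯ B C♯ D♯ E♯ F𝄪.
Degree 2 = A♯; scale degree 4 (up an octave) = C♯.
A♯ up to C♯ is 15 semitones, a half step narrower than a major tenth, so the interval is minor.

minor 10th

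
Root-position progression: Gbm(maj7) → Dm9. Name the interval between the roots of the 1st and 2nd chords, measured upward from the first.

augmented fifth

The roots are Gb and D.
From Gb to D: 8 semitones over a fifth = augmented.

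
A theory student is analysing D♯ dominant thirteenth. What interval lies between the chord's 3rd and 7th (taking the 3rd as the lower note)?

D♯13 is spelled D♯-F𝄪-A♯-C♯-E♯-B♯.
So we need the interval from F𝄪 up to C♯.
From F𝄪 to C♯: 6 semitones over a fifth = diminished.

diminished fifth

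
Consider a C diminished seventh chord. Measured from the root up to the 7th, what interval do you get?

diminished seventh

C°7 (C diminished seventh): C-Eb-Gb-Bbb.
So we need the interval from C up to Bbb.
C up to Bbb is 9 semitones, a whole step narrower than a major seventh, so the interval is diminished.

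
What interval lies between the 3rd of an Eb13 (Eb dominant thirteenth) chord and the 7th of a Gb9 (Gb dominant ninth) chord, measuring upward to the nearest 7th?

Eb13 (Eb dominant thirteenth) has G as its 3rd, and Gb9 (Gb dominant ninth) has Fb as its 7th.
7 letter names make it a seventh; at 9 semitones (a whole step narrower than major) the quality is diminished.

diminished seventh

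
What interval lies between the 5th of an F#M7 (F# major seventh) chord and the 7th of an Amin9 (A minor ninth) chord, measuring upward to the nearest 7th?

diminished 5th

F#M7 (F# major seventh) has C# as its 5th, and Amin9 (A minor ninth) has G as its 7th.
From C# to G: 6 semitones over a fifth = diminished.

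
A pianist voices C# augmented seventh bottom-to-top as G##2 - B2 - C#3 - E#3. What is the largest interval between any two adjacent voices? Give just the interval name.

Adjacent intervals: G##2→B2 = diminished third; B2→C#3 = major second; C#3→E#3 = major third.
The largest is C#3 to E#3, a major third (4 semitones).

M3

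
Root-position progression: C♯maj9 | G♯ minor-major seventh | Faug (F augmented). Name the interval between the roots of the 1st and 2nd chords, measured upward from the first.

The roots are C♯ and G♯.
C♯ up to G♯ spans 5 letter names and 7 semitones — a perfect fifth.

perfect 5th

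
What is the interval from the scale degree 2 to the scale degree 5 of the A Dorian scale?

perfect 4th

A dorian: A B C D E F# G.
So we need the interval from B up to E.
From B to E is 5 semitones, exactly the perfect fourth.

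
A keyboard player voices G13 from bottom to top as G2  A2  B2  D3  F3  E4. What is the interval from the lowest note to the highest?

The outer voices are G2 and E4.
From G to E is 21 semitones, exactly the major thirteenth.

major thirteenth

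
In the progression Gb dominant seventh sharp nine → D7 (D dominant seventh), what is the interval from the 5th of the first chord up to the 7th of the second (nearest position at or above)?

Gb dominant seventh sharp nine has Db as its 5th, and D7 (D dominant seventh) has C as its 7th.
Db up to C spans 7 letter names and 11 semitones — a major seventh.

major seventh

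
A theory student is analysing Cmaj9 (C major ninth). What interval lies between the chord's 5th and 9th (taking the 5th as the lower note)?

perfect fifth

Spelling the chord: C E G B D.
5th = G; 9th = D.
From G to D is 7 semitones, exactly the perfect fifth.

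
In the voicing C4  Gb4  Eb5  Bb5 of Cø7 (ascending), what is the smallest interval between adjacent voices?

diminished fifth

Adjacent intervals: C4→Gb4 = diminished fifth; Gb4→Eb5 = major sixth; Eb5→Bb5 = perfect fifth.
The smallest is C4 to Gb4, a diminished fifth (6 semitones).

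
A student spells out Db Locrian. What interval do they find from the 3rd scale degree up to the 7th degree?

perfect 5th

Db locrian: Db Ebb Fb Gb Abb Bbb Cb.
The 3rd scale degree is Fb and the degree 7 is Cb.
Counting 5 letters and 7 half steps from Fb gives a perfect fifth.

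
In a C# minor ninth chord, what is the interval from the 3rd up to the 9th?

major 7th

The chord tones of C#m9 are C#–E–G#–B–D#.
That puts E below D#.
From E to D# is 11 semitones, exactly the major seventh.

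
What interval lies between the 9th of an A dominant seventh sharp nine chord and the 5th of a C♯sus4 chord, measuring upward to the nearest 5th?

The 9th of A dominant seventh sharp nine is B♯; the 5th of C♯sus4 is G♯.
B♯ up to G♯ is 8 semitones, a half step narrower than a major sixth, so the interval is minor.

minor 6th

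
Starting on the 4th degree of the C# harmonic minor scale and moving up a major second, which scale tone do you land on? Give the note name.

The scale is C# D# E F# G# A B#.
The 4th degree is F#; a major second above that is G# — scale degree 5.

G#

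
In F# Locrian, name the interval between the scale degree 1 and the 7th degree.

Spelling F# Locrian: F# G A B C D E.
That puts F# below E.
7 letter names make it a seventh; at 10 semitones (a half step narrower than major) the quality is minor.

m7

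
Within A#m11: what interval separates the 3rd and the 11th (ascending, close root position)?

major ninth

A#m11 (A# minor eleventh) is spelled A#, C#, E#, G#, B#, D#.
So we need the interval from C# up to D#.
C# up to D# spans 9 letter names and 14 semitones — a major ninth.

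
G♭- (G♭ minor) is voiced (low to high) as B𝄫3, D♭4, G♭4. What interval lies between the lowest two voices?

Those voices are B𝄫3 and D♭4.
From B𝄫 to D♭ is 4 semitones, exactly the major third.

major third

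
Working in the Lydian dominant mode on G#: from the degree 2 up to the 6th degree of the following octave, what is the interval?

The scale runs G# A# B# C## D# E# F#.
The degree 2 is A# and the degree 6 (up an octave) is E#.
From A# to E# is 19 semitones, exactly the perfect twelfth.

perfect twelfth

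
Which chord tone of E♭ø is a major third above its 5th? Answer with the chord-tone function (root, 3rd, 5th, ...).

E♭ø7: E♭-G♭-B𝄫-D♭.
The 5th is B𝄫. A major third above B𝄫 is D♭.
D♭ is the chord's 7th.

7th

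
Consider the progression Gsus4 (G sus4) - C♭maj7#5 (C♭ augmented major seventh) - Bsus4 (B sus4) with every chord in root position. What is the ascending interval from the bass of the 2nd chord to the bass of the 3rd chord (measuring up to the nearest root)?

The roots are C♭ and B.
7 letter names make it a seventh; at 12 semitones (a half step wider than major) the quality is augmented.

A7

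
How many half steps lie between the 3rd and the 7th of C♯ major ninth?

Spelling the chord: C♯–E♯–G♯–B♯–D♯.
E♯ to B♯ is a perfect fifth: 7 semitones.

7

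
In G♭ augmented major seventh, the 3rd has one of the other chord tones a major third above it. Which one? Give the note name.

The chord tones of G♭maj7#5 are G♭-B♭-D-F.
The 3rd is B♭. A major third above B♭ is D.
D is the chord's 5th.

D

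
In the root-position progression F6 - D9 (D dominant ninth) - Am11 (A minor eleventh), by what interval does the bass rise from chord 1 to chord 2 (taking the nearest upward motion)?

The roots are F and D.
From F to D is 9 semitones, exactly the major sixth.

major sixth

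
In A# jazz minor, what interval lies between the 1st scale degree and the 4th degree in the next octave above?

perfect eleventh

A# melodic minor: A# B# C# D# E# F## G##.
That puts A# below D#.
From A# to D# is 17 semitones, exactly the perfect eleventh.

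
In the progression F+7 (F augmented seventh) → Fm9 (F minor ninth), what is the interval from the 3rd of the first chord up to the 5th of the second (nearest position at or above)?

minor third

The 3rd of F+7 (F augmented seventh) is A; the 5th of Fm9 (F minor ninth) is C.
3 letter names make it a third; at 3 semitones (a half step narrower than major) the quality is minor.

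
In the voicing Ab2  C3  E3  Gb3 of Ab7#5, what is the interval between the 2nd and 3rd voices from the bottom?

Those voices are C3 and E3.
C up to E spans 3 letter names and 4 semitones — a major third.

major third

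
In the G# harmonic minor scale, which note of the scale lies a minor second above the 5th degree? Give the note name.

The scale is G# A# B C# D# E F##.
The 5th degree is D#; a minor second above that is E — scale degree 6.

E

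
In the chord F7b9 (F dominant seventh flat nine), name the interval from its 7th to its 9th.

minor third

Spelling the chord: F A C Eb Gb.
The 7th is Eb and the 9th is Gb.
3 letter names make it a third; at 3 semitones (a half step narrower than major) the quality is minor.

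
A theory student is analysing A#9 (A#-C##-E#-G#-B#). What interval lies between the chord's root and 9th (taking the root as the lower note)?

major 9th

That puts A# below B#.
Counting 9 letters and 14 half steps from A# gives a major ninth.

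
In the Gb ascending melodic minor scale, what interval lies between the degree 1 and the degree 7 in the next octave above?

major 14th

Spelling the Gb ascending melodic minor scale: Gb Ab Bbb Cb Db Eb F.
Degree 1 = Gb; degree 7 (up an octave) = F.
Gb up to F spans 14 letter names and 23 semitones — a major fourteenth.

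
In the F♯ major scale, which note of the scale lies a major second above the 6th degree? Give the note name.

The scale is F♯ G♯ A♯ B C♯ D♯ E♯.
The 6th degree is D♯; a major second above that is E♯ — scale degree 7.

E#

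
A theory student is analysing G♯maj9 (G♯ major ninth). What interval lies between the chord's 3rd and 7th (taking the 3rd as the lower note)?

perfect 5th

G♯maj9: G♯–B♯–D♯–F𝄪–A♯.
So we need the interval from B♯ up to F𝄪.
From B♯ to F𝄪 is 7 semitones, exactly the perfect fifth.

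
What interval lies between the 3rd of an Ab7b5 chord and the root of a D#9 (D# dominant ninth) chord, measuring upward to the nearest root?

augmented 2nd

Ab7b5 has C as its 3rd, and D#9 (D# dominant ninth) has D# as its root.
C up to D# is 3 semitones, a half step wider than a major second, so the interval is augmented.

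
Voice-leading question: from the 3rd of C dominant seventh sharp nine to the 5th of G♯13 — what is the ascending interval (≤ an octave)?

M7

The 3rd of C dominant seventh sharp nine is E; the 5th of G♯13 is D♯.
From E to D♯ is 11 semitones, exactly the major seventh.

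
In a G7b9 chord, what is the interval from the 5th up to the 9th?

G7b9 (G dominant seventh flat nine): G B D F Ab.
So we need the interval from D up to Ab.
D up to Ab is 6 semitones, a half step narrower than a perfect fifth, so the interval is diminished.

diminished fifth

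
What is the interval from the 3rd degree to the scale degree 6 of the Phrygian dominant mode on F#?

The scale runs F# G A# B C# D E.
The 3rd degree is A# and the 6th scale degree is D.
A# up to D is 4 semitones, a half step narrower than a perfect fourth, so the interval is diminished.

diminished fourth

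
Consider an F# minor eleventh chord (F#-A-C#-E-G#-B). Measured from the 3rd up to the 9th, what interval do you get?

That puts A below G#.
A up to G# spans 7 letter names and 11 semitones — a major seventh.

major 7th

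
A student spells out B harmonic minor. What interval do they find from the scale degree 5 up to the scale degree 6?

The scale runs B C# D E F# G A#.
So we need the interval from F# up to G.
2 letter names make it a second; at 1 semitone (a half step narrower than major) the quality is minor.

minor second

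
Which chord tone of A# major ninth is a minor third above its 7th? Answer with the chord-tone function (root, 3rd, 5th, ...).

9th

Spelling the chord: A#–C##–E#–G##–B#.
The 7th is G##. A minor third above G## is B#.
B# is the chord's 9th.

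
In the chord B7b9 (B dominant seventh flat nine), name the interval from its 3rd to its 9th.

diminished 7th

The chord tones of B7b9 are B–D#–F#–A–C.
The 3rd is D# and the 9th is C.
7 letter names make it a seventh; at 9 semitones (a whole step narrower than major) the quality is diminished.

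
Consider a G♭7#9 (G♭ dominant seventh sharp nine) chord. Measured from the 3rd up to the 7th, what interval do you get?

d5

The chord tones of G♭7#9 (G♭ dominant seventh sharp nine) are G♭ B♭ D♭ F♭ A.
The 3rd is B♭ and the 7th is F♭.
From B♭ to F♭: 6 semitones over a fifth = diminished.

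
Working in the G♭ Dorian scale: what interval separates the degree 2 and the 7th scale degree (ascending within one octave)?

G♭ dorian: G♭ A♭ B𝄫 C♭ D♭ E♭ F♭.
Degree 2 = A♭; 7th scale degree = F♭.
From A♭ to F♭: 8 semitones over a sixth = minor.

minor 6th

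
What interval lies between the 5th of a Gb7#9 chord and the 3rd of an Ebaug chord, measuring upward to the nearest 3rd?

Gb7#9 has Db as its 5th, and Ebaug has G as its 3rd.
Db up to G is 6 semitones, a half step wider than a perfect fourth, so the interval is augmented.

augmented 4th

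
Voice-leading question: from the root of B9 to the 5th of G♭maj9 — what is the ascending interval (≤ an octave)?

The root of B9 is B; the 5th of G♭maj9 is D♭.
3 letter names make it a third; at 2 semitones (a whole step narrower than major) the quality is diminished.

diminished third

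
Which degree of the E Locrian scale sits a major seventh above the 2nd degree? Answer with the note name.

E

The scale is E F G A Bb C D.
The 2nd degree is F; a major seventh above that is E — scale degree 1.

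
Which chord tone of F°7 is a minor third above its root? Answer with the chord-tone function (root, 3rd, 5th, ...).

3rd

Fdim7 (F diminished seventh): F, A♭, C♭, E𝄫.
The root is F. A minor third above F is A♭.
A♭ is the chord's 3rd.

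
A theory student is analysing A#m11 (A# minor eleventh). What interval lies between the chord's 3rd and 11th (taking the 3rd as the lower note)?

The chord tones of A#m11 are A#–C#–E#–G#–B#–D#.
The 3rd is C# and the 11th is D#.
C# up to D# spans 9 letter names and 14 semitones — a major ninth.

major ninth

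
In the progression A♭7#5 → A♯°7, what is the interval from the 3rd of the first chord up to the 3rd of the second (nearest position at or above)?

A♭7#5 has C as its 3rd, and A♯°7 has C♯ as its 3rd.
1 letter names make it a unison; at 1 semitone (a half step wider than perfect) the quality is augmented.

augmented 1st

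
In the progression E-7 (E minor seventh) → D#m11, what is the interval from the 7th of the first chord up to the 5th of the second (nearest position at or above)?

augmented fifth

E-7 (E minor seventh) has D as its 7th, and D#m11 has A# as its 5th.
From D to A#: 8 semitones over a fifth = augmented.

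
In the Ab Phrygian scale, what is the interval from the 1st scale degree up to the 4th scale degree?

perfect fourth

Spelling the Ab Phrygian scale: Ab Bbb Cb Db Eb Fb Gb.
So we need the interval from Ab up to Db.
Ab up to Db spans 4 letter names and 5 semitones — a perfect fourth.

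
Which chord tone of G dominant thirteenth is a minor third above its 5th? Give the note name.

The chord tones of G13 (G dominant thirteenth) are G, B, D, F, A, E.
The 5th is D. A minor third above D is F.
F is the chord's 7th.

F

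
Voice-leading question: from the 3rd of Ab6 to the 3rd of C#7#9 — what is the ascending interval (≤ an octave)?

augmented third

Ab6 has C as its 3rd, and C#7#9 has E# as its 3rd.
3 letter names make it a third; at 5 semitones (a half step wider than major) the quality is augmented.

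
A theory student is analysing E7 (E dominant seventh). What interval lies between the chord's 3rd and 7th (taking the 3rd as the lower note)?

Spelling the chord: E G# B D.
The 3rd is G# and the 7th is D.
G# up to D is 6 semitones, a half step narrower than a perfect fifth, so the interval is diminished.
That tritone between 3rd and 7th is what gives the dominant seventh its pull toward resolution.

diminished 5th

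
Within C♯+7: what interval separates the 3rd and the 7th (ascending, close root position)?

C♯+7: C♯–E♯–G𝄪–B.
3rd = E♯; 7th = B.
5 letter names make it a fifth; at 6 semitones (a half step narrower than perfect) the quality is diminished.

diminished 5th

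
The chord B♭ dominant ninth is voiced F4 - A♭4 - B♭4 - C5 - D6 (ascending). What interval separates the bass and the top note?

major thirteenth

The outer voices are F4 and D6.
From F to D is 21 semitones, exactly the major thirteenth.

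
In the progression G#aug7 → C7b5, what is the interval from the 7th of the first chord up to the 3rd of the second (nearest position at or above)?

G#aug7 has F# as its 7th, and C7b5 has E as its 3rd.
7 letter names make it a seventh; at 10 semitones (a half step narrower than major) the quality is minor.

minor seventh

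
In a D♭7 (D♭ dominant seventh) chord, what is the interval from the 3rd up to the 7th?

D♭7 (D♭ dominant seventh): D♭ F A♭ C♭.
So we need the interval from F up to C♭.
From F to C♭: 6 semitones over a fifth = diminished.

d5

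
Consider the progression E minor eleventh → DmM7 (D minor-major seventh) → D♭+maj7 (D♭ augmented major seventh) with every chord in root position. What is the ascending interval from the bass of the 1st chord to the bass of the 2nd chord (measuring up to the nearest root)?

minor 7th

The roots are E and D.
7 letter names make it a seventh; at 10 semitones (a half step narrower than major) the quality is minor.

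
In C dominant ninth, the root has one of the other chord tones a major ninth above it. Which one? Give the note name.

D

Spelling the chord: C E G Bb D.
The root is C. A major ninth above C is D.
D is the chord's 9th.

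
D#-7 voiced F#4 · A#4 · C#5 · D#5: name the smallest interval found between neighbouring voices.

Adjacent intervals: F#4→A#4 = major third; A#4→C#5 = minor third; C#5→D#5 = major second.
The smallest is C#5 to D#5, a major second (2 semitones).

major 2nd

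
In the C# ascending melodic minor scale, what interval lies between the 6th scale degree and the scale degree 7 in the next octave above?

major ninth

C# melodic minor: C# D# E F# G# A# B#.
That puts A# below B#.
Counting 9 letters and 14 half steps from A# gives a major ninth.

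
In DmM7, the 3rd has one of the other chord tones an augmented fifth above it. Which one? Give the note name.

C#

Dm(maj7) is spelled D, F, A, C#.
The 3rd is F. An augmented fifth above F is C#.
C# is the chord's 7th.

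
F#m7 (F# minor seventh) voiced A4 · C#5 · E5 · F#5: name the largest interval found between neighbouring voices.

major third

Adjacent intervals: A4→C#5 = major third; C#5→E5 = minor third; E5→F#5 = major second.
The largest is A4 to C#5, a major third (4 semitones).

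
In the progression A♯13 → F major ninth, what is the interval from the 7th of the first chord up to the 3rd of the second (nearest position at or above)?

m2

The 7th of A♯13 is G♯; the 3rd of F major ninth is A.
2 letter names make it a second; at 1 semitone (a half step narrower than major) the quality is minor.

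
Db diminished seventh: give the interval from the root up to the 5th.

Spelling the chord: Db–Fb–Abb–Cbb.
The root is Db and the 5th is Abb.
From Db to Abb: 6 semitones over a fifth = diminished.

diminished 5th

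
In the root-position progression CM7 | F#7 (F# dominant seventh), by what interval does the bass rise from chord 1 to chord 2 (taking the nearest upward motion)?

augmented 4th

The roots are C and F#.
C up to F# is 6 semitones, a half step wider than a perfect fourth, so the interval is augmented.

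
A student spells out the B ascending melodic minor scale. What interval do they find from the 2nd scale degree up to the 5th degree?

The scale runs B C# D E F# G# A#.
The 2nd scale degree is C# and the 5th degree is F#.
C# up to F# spans 4 letter names and 5 semitones — a perfect fourth.

perfect 4th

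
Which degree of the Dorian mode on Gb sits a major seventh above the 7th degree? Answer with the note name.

The scale is Gb Ab Bbb Cb Db Eb Fb.
The 7th degree is Fb; a major seventh above that is Eb — scale degree 6.

Eb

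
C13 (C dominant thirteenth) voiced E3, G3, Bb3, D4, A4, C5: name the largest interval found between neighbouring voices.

perfect fifth

Adjacent intervals: E3→G3 = minor third; G3→Bb3 = minor third; Bb3→D4 = major third; D4→A4 = perfect fifth; A4→C5 = minor third.
The largest is D4 to A4, a perfect fifth (7 semitones).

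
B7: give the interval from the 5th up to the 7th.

B7 (B dominant seventh) is spelled B-D♯-F♯-A.
5th = F♯; 7th = A.
3 letter names make it a third; at 3 semitones (a half step narrower than major) the quality is minor.

minor 3rd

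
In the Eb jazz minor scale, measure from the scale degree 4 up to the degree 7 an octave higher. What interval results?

The scale runs Eb F Gb Ab Bb C D.
The scale degree 4 is Ab and the degree 7 (up an octave) is D.
11 letter names make it an eleventh; at 18 semitones (a half step wider than perfect) the quality is augmented.

augmented eleventh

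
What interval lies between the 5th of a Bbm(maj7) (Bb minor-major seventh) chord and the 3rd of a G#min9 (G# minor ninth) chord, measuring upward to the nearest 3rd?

The 5th of Bbm(maj7) (Bb minor-major seventh) is F; the 3rd of G#min9 (G# minor ninth) is B.
F up to B is 6 semitones, a half step wider than a perfect fourth, so the interval is augmented.

augmented 4th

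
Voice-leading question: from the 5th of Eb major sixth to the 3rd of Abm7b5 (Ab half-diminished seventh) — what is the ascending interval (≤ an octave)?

m2

The 5th of Eb major sixth is Bb; the 3rd of Abm7b5 (Ab half-diminished seventh) is Cb.
From Bb to Cb: 1 semitone over a second = minor.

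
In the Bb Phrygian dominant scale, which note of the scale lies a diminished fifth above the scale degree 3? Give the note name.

The scale is Bb Cb D Eb F Gb Ab.
The scale degree 3 is D; a diminished fifth above that is Ab — scale degree 7.

Ab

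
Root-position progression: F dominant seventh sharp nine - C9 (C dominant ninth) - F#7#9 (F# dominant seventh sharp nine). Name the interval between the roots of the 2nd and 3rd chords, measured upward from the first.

The roots are C and F#.
From C to F#: 6 semitones over a fourth = augmented.

augmented fourth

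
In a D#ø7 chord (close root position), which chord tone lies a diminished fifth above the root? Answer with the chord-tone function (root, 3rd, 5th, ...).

5th

D#m7b5 is spelled D# F# A C#.
The root is D#. A diminished fifth above D# is A.
A is the chord's 5th.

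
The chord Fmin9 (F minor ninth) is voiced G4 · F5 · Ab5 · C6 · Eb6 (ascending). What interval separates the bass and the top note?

minor thirteenth

The outer voices are G4 and Eb6.
13 letter names make it a thirteenth; at 20 semitones (a half step narrower than major) the quality is minor.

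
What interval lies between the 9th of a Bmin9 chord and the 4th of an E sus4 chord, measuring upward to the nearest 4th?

minor sixth

The 9th of Bmin9 is C#; the 4th of E sus4 is A.
6 letter names make it a sixth; at 8 semitones (a half step narrower than major) the quality is minor.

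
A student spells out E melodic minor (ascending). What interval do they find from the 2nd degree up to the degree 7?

E melodic minor: E F♯ G A B C♯ D♯.
2nd degree = F♯; 7th scale degree = D♯.
Counting 6 letters and 9 half steps from F♯ gives a major sixth.

M6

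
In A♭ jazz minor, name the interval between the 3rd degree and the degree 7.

A5

The scale runs A♭ B♭ C♭ D♭ E♭ F G.
3rd degree = C♭; scale degree 7 = G.
5 letter names make it a fifth; at 8 semitones (a half step wider than perfect) the quality is augmented.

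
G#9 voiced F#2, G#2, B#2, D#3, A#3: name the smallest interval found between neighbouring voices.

M2

Adjacent intervals: F#2→G#2 = major second; G#2→B#2 = major third; B#2→D#3 = minor third; D#3→A#3 = perfect fifth.
The smallest is F#2 to G#2, a major second (2 semitones).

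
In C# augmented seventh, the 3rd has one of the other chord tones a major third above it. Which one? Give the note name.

The chord tones of C#+7 (C# augmented seventh) are C#–E#–G##–B.
The 3rd is E#. A major third above E# is G##.
G## is the chord's 5th.

G##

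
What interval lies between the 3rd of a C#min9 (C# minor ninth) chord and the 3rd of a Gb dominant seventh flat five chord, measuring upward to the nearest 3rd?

C#min9 (C# minor ninth) has E as its 3rd, and Gb dominant seventh flat five has Bb as its 3rd.
5 letter names make it a fifth; at 6 semitones (a half step narrower than perfect) the quality is diminished.

diminished fifth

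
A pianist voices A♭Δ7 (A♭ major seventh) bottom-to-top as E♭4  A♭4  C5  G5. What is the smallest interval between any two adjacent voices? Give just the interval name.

major third

Adjacent intervals: E♭4→A♭4 = perfect fourth; A♭4→C5 = major third; C5→G5 = perfect fifth.
The smallest is A♭4 to C5, a major third (4 semitones).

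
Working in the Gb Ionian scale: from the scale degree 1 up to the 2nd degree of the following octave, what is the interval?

major ninth

The scale runs Gb Ab Bb Cb Db Eb F.
Scale degree 1 = Gb; degree 2 (up an octave) = Ab.
Gb up to Ab spans 9 letter names and 14 semitones — a major ninth.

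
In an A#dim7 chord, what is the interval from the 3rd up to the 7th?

diminished fifth

A# diminished seventh: A#, C#, E, G.
3rd = C#; 7th = G.
5 letter names make it a fifth; at 6 semitones (a half step narrower than perfect) the quality is diminished.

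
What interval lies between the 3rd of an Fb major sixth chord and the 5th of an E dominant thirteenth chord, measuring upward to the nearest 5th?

Fb major sixth has Ab as its 3rd, and E dominant thirteenth has B as its 5th.
Ab up to B is 3 semitones, a half step wider than a major second, so the interval is augmented.

augmented second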